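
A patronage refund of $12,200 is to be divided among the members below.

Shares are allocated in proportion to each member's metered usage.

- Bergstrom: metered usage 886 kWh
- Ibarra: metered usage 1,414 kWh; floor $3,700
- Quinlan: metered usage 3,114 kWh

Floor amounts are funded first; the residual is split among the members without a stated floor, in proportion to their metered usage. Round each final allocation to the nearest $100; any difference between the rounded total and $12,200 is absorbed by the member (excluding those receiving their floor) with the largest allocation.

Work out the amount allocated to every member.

Fund the minimums — Ibarra $3,700. Remaining pool $8,500.
Remaining pool split over remaining metered usage 4,000: Bergstrom 1,882.75 → $1,900; Quinlan 6,617.25 → $6,600.

Bergstrom: $1,900 · Ibarra: $3,700 · Quinlan: $6,600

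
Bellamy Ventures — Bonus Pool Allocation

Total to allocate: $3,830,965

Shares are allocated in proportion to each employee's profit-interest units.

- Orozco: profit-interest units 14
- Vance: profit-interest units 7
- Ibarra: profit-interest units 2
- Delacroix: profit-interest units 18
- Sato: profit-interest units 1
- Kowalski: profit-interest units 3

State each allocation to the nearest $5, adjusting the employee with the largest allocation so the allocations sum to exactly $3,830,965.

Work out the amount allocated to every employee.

Total profit-interest units = 45.
Unrounded shares: Orozco 14/45 × $3,830,965 = 1,191,855.78; Vance 7/45 × $3,830,965 = 595,927.89; Ibarra 2/45 × $3,830,965 = 170,265.11; Delacroix 18/45 × $3,830,965 = 1,532,386.00; Sato 1/45 × $3,830,965 = 85,132.56; Kowalski 3/45 × $3,830,965 = 255,397.67.
Rounded to nearest $5: Orozco $1,191,855; Vance $595,930; Ibarra $170,265; Delacroix $1,532,385; Sato $85,135; Kowalski $255,400. Sum = $3,830,970.
Difference $3,830,965 − $3,830,970 = −$5 applied to largest allocation (Delacroix): Delacroix becomes $1,532,380.

Orozco: $1,191,855; Vance: $595,930; Ibarra: $170,265; Delacroix: $1,532,380; Sato: $85,135; Kowalski: $255,400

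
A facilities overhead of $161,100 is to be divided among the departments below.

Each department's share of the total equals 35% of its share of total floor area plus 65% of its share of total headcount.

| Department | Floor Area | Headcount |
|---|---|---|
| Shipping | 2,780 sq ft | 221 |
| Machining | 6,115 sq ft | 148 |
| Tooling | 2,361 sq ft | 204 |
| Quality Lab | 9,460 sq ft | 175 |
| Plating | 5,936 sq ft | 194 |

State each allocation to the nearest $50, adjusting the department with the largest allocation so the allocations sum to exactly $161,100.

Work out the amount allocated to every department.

Totals — floor area 26,652, headcount 942.
Blended shares (35% floor area + 65% headcount): Shipping 0.1890; Machining 0.1824; Tooling 0.1718; Quality Lab 0.2450; Plating 0.2118.
Raw shares: Shipping 30,448.27; Machining 29,388.94; Tooling 27,672.07; Quality Lab 39,467.01; Plating 34,123.72.
After rounding ($50): Shipping $30,450; Machining $29,400; Tooling $27,650; Quality Lab $39,450; Plating $34,100. Sum = $161,050.
Difference $161,100 − $161,050 = +$50 applied to largest allocation (Quality Lab): Quality Lab becomes $39,500.

Shipping: $30,450 · Machining: $29,400 · Tooling: $27,650 · Quality Lab: $39,500 · Plating: $34,100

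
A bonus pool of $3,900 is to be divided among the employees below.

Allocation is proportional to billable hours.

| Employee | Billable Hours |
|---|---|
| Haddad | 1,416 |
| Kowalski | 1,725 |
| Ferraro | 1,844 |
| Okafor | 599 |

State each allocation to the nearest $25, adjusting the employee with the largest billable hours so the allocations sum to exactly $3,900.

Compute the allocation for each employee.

Combined billable hours = 5,584.
Raw shares: Haddad 1,416/5,584 × $3,900 = 988.97; Kowalski 1,725/5,584 × $3,900 = 1,204.78; Ferraro 1,844/5,584 × $3,900 = 1,287.89; Okafor 599/5,584 × $3,900 = 418.36.
Rounded to nearest $25: Haddad $1,000; Kowalski $1,200; Ferraro $1,300; Okafor $425. Sum = $3,925.
Difference $3,900 − $3,925 = −$25 applied to largest billable hours (Ferraro): Ferraro becomes $1,275.

Haddad: $1,000 | Kowalski: $1,200 | Ferraro: $1,275 | Okafor: $425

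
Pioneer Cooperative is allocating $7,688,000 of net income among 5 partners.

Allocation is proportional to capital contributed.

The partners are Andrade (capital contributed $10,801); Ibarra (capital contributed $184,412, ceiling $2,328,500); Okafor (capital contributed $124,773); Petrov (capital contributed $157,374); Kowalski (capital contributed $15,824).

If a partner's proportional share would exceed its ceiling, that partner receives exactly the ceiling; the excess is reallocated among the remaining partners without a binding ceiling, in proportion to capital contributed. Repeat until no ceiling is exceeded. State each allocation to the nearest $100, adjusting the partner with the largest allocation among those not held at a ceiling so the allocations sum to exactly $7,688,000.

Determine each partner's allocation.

Andrade: $187,500 | Ibarra: $2,328,500 | Okafor: $2,165,700 | Petrov: $2,731,600 | Kowalski: $274,700

Capital contributed total: 493,184.
Pro-rata shares before constraints: Andrade 168,371.42; Ibarra 2,874,706.92; Okafor 1,945,024.22; Petrov 2,453,224.99; Kowalski 246,672.46.
Held at cap: Ibarra ($2,328,500); balance $5,359,500 reallocated over remaining capital contributed 308,772.
Shares after redistribution: Andrade 187,478.01 → $187,500; Okafor 2,165,743.31 → $2,165,700; Petrov 2,731,614.11 → $2,731,600; Kowalski 274,664.57 → $274,700.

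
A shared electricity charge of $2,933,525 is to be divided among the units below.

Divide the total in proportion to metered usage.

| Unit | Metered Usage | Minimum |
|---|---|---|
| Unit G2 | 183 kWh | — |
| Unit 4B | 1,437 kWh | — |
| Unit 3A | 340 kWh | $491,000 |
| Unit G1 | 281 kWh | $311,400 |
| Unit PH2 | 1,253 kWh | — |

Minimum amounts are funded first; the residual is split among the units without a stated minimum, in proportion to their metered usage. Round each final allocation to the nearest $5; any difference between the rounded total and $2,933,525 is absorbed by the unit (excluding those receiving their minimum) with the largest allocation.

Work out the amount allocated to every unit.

Unit G2: $135,745 · Unit 4B: $1,065,935 · Unit 3A: $491,000 · Unit G1: $311,400 · Unit PH2: $929,445

Minimums first: Unit 3A $491,000; Unit G1 $311,400. Balance $2,131,125.
Balance split over remaining metered usage 2,873: Unit G2 135,745.17 → $135,745; Unit 4B 1,065,933.39 → $1,065,935; Unit PH2 929,446.44 → $929,445.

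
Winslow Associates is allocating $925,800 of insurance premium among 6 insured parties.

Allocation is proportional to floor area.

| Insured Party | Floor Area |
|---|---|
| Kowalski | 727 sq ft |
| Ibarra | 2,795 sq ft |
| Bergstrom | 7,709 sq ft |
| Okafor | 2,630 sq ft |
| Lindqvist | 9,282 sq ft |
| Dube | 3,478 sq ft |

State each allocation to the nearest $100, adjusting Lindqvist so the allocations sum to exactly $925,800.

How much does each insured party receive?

Sum of floor area: 26,621.
Raw shares: Kowalski 727/26,621 × $925,800 = 25,282.92; Ibarra 2,795/26,621 × $925,800 = 97,201.87; Bergstrom 7,709/26,621 × $925,800 = 268,096.32; Okafor 2,630/26,621 × $925,800 = 91,463.66; Lindqvist 9,282/26,621 × $925,800 = 322,800.63; Dube 3,478/26,621 × $925,800 = 120,954.60.
At nearest $100: Kowalski $25,300; Ibarra $97,200; Bergstrom $268,100; Okafor $91,500; Lindqvist $322,800; Dube $121,000. Sum = $925,900.
Difference $925,800 − $925,900 = −$100 applied to Lindqvist: Lindqvist becomes $322,700.

Kowalski: $25,300; Ibarra: $97,200; Bergstrom: $268,100; Okafor: $91,500; Lindqvist: $322,700; Dube: $121,000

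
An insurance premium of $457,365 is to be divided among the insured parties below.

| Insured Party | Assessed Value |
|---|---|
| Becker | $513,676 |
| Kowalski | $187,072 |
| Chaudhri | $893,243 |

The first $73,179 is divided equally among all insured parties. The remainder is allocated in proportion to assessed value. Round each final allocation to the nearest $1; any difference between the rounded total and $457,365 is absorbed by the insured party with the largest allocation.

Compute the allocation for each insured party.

$73,179 shared equally gives $24,393 per insured party.
Remainder $384,186 by assessed value (total 1,593,991): Becker 123,806.93 → $123,807; Kowalski 45,088.36 → $45,088; Chaudhri 215,290.71 → $215,291.
Totals: Becker $24,393 + $123,807 = $148,200; Kowalski $24,393 + $45,088 = $69,481; Chaudhri $24,393 + $215,291 = $239,684.

Becker: $148,200; Kowalski: $69,481; Chaudhri: $239,684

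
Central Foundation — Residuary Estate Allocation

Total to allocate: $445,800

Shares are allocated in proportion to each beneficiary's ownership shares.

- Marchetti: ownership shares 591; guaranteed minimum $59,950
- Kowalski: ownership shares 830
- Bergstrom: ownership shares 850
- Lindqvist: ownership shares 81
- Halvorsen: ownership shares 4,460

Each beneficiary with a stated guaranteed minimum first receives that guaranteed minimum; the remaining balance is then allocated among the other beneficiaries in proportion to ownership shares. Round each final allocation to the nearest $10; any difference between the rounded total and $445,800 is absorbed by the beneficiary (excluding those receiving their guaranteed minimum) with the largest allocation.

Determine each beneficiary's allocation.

Marchetti: $59,950 | Kowalski: $51,480 | Bergstrom: $52,720 | Lindqvist: $5,020 | Halvorsen: $276,630

Fund the minimums — Marchetti $59,950. Balance $385,850.
Balance split over remaining ownership shares 6,221: Kowalski 51,479.75 → $51,480; Bergstrom 52,720.22 → $52,720; Lindqvist 5,023.93 → $5,020; Halvorsen 276,626.11 → $276,630.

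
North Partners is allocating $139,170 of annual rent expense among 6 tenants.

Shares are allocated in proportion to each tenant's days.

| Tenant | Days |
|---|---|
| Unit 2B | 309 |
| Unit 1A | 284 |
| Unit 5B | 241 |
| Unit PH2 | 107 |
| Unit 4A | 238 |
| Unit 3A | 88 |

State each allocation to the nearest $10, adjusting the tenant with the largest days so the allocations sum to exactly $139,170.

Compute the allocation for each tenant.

Unit 2B: $33,940; Unit 1A: $31,200; Unit 5B: $26,470; Unit PH2: $11,750; Unit 4A: $26,140; Unit 3A: $9,670

Sum of days: 309 + 284 + 241 + 107 + 238 + 88 = 1,267.
Pro-rata amounts: Unit 2B 33,941.22; Unit 1A 31,195.17; Unit 5B 26,471.96; Unit PH2 11,753.11; Unit 4A 26,142.43; Unit 3A 9,666.11.
After rounding ($10): Unit 2B $33,940; Unit 1A $31,200; Unit 5B $26,470; Unit PH2 $11,750; Unit 4A $26,140; Unit 3A $9,670. Sum = $139,170.
Sum already equals the total — no adjustment.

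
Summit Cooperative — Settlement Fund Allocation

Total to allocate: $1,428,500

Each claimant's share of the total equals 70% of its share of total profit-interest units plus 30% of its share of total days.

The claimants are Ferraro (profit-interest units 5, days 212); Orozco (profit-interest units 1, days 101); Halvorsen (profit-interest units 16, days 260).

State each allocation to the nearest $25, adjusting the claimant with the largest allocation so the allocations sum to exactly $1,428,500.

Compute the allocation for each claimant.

Profit-interest units total 22; days total 573.
Blended shares (70% profit-interest units + 30% days): Ferraro 0.2701; Orozco 0.0847; Halvorsen 0.6452.
Pro-rata amounts: Ferraro 385,817.38; Orozco 120,990.75; Halvorsen 921,691.86.
After rounding ($25): Ferraro $385,825; Orozco $121,000; Halvorsen $921,700. Sum = $1,428,525.
Difference $1,428,500 − $1,428,525 = −$25 applied to largest allocation (Halvorsen): Halvorsen becomes $921,675.

Ferraro: $385,825 | Orozco: $121,000 | Halvorsen: $921,675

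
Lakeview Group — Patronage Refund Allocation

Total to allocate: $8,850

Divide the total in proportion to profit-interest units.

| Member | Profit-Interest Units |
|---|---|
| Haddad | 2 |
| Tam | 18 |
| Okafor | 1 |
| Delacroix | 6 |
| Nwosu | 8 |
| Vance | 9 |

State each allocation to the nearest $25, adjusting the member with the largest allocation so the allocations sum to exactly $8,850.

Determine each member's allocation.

Haddad: $400 | Tam: $3,650 | Okafor: $200 | Delacroix: $1,200 | Nwosu: $1,600 | Vance: $1,800

Sum of profit-interest units: 44.
Unrounded shares: Haddad 2/44 × $8,850 = 402.27; Tam 18/44 × $8,850 = 3,620.45; Okafor 1/44 × $8,850 = 201.14; Delacroix 6/44 × $8,850 = 1,206.82; Nwosu 8/44 × $8,850 = 1,609.09; Vance 9/44 × $8,850 = 1,810.23.
After rounding ($25): Haddad $400; Tam $3,625; Okafor $200; Delacroix $1,200; Nwosu $1,600; Vance $1,800. Sum = $8,825.
Difference $8,850 − $8,825 = +$25 applied to largest allocation (Tam): Tam becomes $3,650.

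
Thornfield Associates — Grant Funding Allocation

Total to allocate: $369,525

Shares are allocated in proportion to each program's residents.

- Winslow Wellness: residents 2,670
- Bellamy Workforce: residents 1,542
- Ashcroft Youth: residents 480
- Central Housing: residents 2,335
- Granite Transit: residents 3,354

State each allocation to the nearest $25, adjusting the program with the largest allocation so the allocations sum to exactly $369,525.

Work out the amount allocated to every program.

Combined residents = 10,381.
Unrounded shares: Winslow Wellness 2,670/10,381 × $369,525 = 95,042.07; Bellamy Workforce 1,542/10,381 × $369,525 = 54,889.47; Ashcroft Youth 480/10,381 × $369,525 = 17,086.22; Central Housing 2,335/10,381 × $369,525 = 83,117.32; Granite Transit 3,354/10,381 × $369,525 = 119,389.93.
Rounded to nearest $25: Winslow Wellness $95,050; Bellamy Workforce $54,900; Ashcroft Youth $17,075; Central Housing $83,125; Granite Transit $119,400. Sum = $369,550.
Difference $369,525 − $369,550 = −$25 applied to largest allocation (Granite Transit): Granite Transit becomes $119,375.

Winslow Wellness: $95,050; Bellamy Workforce: $54,900; Ashcroft Youth: $17,075; Central Housing: $83,125; Granite Transit: $119,375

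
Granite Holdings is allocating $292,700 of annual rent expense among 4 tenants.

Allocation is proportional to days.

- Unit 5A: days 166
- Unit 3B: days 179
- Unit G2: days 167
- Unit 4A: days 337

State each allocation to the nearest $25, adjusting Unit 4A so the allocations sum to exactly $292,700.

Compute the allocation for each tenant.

Sum of days: 849.
Proportional shares: Unit 5A 166/849 × $292,700 = 57,229.92; Unit 3B 179/849 × $292,700 = 61,711.78; Unit G2 167/849 × $292,700 = 57,574.68; Unit 4A 337/849 × $292,700 = 116,183.63.
After rounding ($25): Unit 5A $57,225; Unit 3B $61,700; Unit G2 $57,575; Unit 4A $116,175. Sum = $292,675.
Difference $292,700 − $292,675 = +$25 applied to Unit 4A: Unit 4A becomes $116,200.

Unit 5A: $57,225 | Unit 3B: $61,700 | Unit G2: $57,575 | Unit 4A: $116,200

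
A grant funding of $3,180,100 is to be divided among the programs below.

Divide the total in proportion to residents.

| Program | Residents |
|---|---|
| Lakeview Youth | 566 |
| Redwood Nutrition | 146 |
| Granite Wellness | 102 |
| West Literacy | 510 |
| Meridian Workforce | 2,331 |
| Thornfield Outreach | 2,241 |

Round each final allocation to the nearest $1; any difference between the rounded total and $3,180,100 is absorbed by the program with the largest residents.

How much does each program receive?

Lakeview Youth: $305,281 · Redwood Nutrition: $78,747 · Granite Wellness: $55,015 · West Literacy: $275,076 · Meridian Workforce: $1,257,263 · Thornfield Outreach: $1,208,718

Combined residents = 566 + 146 + 102 + 510 + 2,331 + 2,241 = 5,896.
Unrounded shares: Lakeview Youth 305,280.97; Redwood Nutrition 78,747.39; Granite Wellness 55,015.30; West Literacy 275,076.49; Meridian Workforce 1,257,261.38; Thornfield Outreach 1,208,718.47.
After rounding ($1): Lakeview Youth $305,281; Redwood Nutrition $78,747; Granite Wellness $55,015; West Literacy $275,076; Meridian Workforce $1,257,261; Thornfield Outreach $1,208,718. Sum = $3,180,098.
Difference $3,180,100 − $3,180,098 = +$2 applied to largest residents (Meridian Workforce): Meridian Workforce becomes $1,257,263.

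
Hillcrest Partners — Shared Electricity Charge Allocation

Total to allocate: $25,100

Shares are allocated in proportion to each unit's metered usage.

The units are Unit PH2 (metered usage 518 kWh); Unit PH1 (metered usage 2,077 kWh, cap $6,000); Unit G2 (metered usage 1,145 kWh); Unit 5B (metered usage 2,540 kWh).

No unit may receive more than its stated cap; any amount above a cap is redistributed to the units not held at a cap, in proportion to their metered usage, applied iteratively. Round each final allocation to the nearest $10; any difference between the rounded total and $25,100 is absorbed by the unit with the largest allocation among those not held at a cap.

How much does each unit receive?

Unit PH2: $2,350 | Unit PH1: $6,000 | Unit G2: $5,200 | Unit 5B: $11,550

Sum of metered usage: 6,280.
Unconstrained shares: Unit PH2 2,070.35; Unit PH1 8,301.39; Unit G2 4,576.35; Unit 5B 10,151.91.
Capped: Unit PH1 ($6,000); remaining pool $19,100 reallocated over remaining metered usage 4,203.
Shares after redistribution: Unit PH2 2,353.99 → $2,350; Unit G2 5,203.31 → $5,200; Unit 5B 11,542.71 → $11,540.
Rounding difference +$10 applied to Unit 5B → $11,550.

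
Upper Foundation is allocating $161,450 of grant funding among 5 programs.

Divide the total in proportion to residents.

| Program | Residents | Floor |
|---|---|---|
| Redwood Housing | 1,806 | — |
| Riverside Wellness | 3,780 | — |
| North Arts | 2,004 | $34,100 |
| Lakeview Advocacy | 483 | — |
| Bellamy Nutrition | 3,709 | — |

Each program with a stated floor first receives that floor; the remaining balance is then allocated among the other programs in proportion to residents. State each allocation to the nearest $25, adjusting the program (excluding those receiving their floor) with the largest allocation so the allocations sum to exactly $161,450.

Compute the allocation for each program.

Redwood Housing: $23,525 · Riverside Wellness: $49,225 · North Arts: $34,100 · Lakeview Advocacy: $6,300 · Bellamy Nutrition: $48,300

Minimums first: North Arts $34,100. Balance $127,350.
Balance split over remaining residents 9,778: Redwood Housing 23,521.59 → $23,525; Riverside Wellness 49,231.23 → $49,225; Lakeview Advocacy 6,290.66 → $6,300; Bellamy Nutrition 48,306.52 → $48,300.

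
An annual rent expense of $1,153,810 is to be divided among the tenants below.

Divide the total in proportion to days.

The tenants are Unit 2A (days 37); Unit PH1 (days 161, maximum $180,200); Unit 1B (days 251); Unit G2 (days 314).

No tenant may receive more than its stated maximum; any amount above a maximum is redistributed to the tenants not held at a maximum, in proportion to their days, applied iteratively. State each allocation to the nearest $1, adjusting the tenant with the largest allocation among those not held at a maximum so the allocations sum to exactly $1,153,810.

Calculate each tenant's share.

Sum of days: 763.
Proportional shares (ignoring caps): Unit 2A 55,951.47; Unit PH1 243,464.495; Unit 1B 379,562.66; Unit G2 474,831.38.
Cap binds for Unit PH1 ($180,200); remaining pool $973,610 reallocated over remaining days 602.
Remaining shares: Unit 2A 59,839.82 → $59,840; Unit 1B 405,940.38 → $405,940; Unit G2 507,829.80 → $507,830.

Unit 2A: $59,840 · Unit PH1: $180,200 · Unit 1B: $405,940 · Unit G2: $507,830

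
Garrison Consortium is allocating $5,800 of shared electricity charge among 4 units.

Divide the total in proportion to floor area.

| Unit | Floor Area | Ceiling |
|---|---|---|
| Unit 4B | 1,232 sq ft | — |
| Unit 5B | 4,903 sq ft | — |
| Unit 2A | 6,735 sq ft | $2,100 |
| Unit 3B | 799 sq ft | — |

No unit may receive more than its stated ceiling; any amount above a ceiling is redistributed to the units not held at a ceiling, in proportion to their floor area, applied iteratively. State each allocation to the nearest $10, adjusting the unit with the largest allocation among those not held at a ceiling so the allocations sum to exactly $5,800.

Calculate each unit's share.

Unit 4B: $660 · Unit 5B: $2,610 · Unit 2A: $2,100 · Unit 3B: $430

Floor area total: 13,669.
Proportional shares (ignoring caps): Unit 4B 522.76; Unit 5B 2,080.43; Unit 2A 2,857.78; Unit 3B 339.03.
Capped: Unit 2A ($2,100); balance $3,700 reallocated over remaining floor area 6,934.
Shares after redistribution: Unit 4B 657.40 → $660; Unit 5B 2,616.25 → $2,620; Unit 3B 426.35 → $430.
Rounding difference −$10 applied to Unit 5B → $2,610.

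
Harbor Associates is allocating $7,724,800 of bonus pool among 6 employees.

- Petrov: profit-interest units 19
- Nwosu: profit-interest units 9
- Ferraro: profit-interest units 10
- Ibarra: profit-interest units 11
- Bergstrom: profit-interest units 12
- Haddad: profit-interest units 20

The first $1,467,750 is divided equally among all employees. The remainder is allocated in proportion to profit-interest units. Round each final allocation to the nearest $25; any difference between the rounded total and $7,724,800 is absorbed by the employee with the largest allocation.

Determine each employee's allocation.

Petrov: $1,712,325 | Nwosu: $939,850 | Ferraro: $1,017,100 | Ibarra: $1,094,350 | Bergstrom: $1,171,600 | Haddad: $1,789,575

Equal tier: $1,467,750 ÷ 6 = $244,625 apiece.
Remainder $6,257,050 by profit-interest units (total 81): Petrov 1,467,703.09 → $1,467,700; Nwosu 695,227.78 → $695,225; Ferraro 772,475.31 → $772,475; Ibarra 849,722.84 → $849,725; Bergstrom 926,970.37 → $926,975; Haddad 1,544,950.62 → $1,544,950.
Totals: Petrov $244,625 + $1,467,700 = $1,712,325; Nwosu $244,625 + $695,225 = $939,850; Ferraro $244,625 + $772,475 = $1,017,100; Ibarra $244,625 + $849,725 = $1,094,350; Bergstrom $244,625 + $926,975 = $1,171,600; Haddad $244,625 + $1,544,950 = $1,789,575.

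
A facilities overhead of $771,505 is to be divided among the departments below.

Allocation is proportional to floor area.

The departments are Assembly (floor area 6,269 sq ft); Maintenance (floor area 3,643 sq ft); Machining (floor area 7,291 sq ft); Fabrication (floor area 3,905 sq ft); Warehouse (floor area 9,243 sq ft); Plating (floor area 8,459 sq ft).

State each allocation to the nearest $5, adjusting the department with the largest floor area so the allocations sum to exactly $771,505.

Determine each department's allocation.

Assembly: $124,620 · Maintenance: $72,420 · Machining: $144,940 · Fabrication: $77,630 · Warehouse: $183,740 · Plating: $168,155

Total floor area = 6,269 + 3,643 + 7,291 + 3,905 + 9,243 + 8,459 = 38,810.
Unrounded shares: Assembly 124,621.61; Maintenance 72,419.29; Machining 144,937.98; Fabrication 77,627.60; Warehouse 183,741.84; Plating 168,156.68.
At nearest $5: Assembly $124,620; Maintenance $72,420; Machining $144,940; Fabrication $77,630; Warehouse $183,740; Plating $168,155. Sum = $771,505.
Sum already equals the total — no adjustment.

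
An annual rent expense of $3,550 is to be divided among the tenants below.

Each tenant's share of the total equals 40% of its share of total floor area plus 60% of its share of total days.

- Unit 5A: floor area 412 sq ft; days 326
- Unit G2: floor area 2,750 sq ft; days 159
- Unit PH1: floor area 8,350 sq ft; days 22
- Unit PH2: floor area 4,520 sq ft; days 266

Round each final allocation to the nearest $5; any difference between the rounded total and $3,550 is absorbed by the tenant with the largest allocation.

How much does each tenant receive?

Totals — floor area 16,032, days 773.
Composite weights (40% floor area + 60% days): Unit 5A 0.2633; Unit G2 0.1920; Unit PH1 0.2254; Unit PH2 0.3192.
Raw shares: Unit 5A 934.78; Unit G2 681.70; Unit PH1 800.20; Unit PH2 1,133.31.
Rounded to nearest $5: Unit 5A $935; Unit G2 $680; Unit PH1 $800; Unit PH2 $1,135. Sum = $3,550.
Sum already equals the total — no adjustment.

Unit 5A: $935 · Unit G2: $680 · Unit PH1: $800 · Unit PH2: $1,135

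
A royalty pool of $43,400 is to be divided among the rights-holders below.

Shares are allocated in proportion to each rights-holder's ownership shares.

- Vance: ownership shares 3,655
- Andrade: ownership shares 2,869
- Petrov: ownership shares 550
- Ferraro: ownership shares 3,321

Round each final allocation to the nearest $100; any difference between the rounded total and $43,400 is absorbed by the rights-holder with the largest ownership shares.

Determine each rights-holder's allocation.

Vance: $15,200 · Andrade: $12,000 · Petrov: $2,300 · Ferraro: $13,900

Ownership shares total: 10,395.
Raw shares: Vance 3,655/10,395 × $43,400 = 15,259.93; Andrade 2,869/10,395 × $43,400 = 11,978.32; Petrov 550/10,395 × $43,400 = 2,296.30; Ferraro 3,321/10,395 × $43,400 = 13,865.45.
Rounded to nearest $100: Vance $15,300; Andrade $12,000; Petrov $2,300; Ferraro $13,900. Sum = $43,500.
Difference $43,400 − $43,500 = −$100 applied to largest ownership shares (Vance): Vance becomes $15,200.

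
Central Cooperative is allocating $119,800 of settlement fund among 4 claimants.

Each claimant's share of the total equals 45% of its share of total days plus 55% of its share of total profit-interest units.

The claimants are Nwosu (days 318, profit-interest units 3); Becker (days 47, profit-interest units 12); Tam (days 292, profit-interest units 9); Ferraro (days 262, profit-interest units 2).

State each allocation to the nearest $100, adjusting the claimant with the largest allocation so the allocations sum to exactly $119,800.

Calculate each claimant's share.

Nwosu: $26,300 | Becker: $33,200 | Tam: $39,900 | Ferraro: $20,400

Totals — days 919, profit-interest units 26.
Composite weights (45% days + 55% profit-interest units): Nwosu 0.2192; Becker 0.2769; Tam 0.3334; Ferraro 0.1706.
Raw shares: Nwosu 26,257.08; Becker 33,167.86; Tam 39,937.26; Ferraro 20,437.80.
After rounding ($100): Nwosu $26,300; Becker $33,200; Tam $39,900; Ferraro $20,400. Sum = $119,800.
No rounding difference to absorb.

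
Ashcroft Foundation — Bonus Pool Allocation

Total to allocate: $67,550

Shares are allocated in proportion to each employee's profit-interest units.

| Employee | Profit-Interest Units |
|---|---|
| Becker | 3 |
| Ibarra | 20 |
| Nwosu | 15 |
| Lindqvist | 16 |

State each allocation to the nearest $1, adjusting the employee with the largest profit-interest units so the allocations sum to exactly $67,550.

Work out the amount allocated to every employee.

Becker: $3,753 · Ibarra: $25,018 · Nwosu: $18,764 · Lindqvist: $20,015

Combined profit-interest units = 54.
Pro-rata amounts: Becker 3/54 × $67,550 = 3,752.78; Ibarra 20/54 × $67,550 = 25,018.52; Nwosu 15/54 × $67,550 = 18,763.89; Lindqvist 16/54 × $67,550 = 20,014.81.
After rounding ($1): Becker $3,753; Ibarra $25,019; Nwosu $18,764; Lindqvist $20,015. Sum = $67,551.
Difference $67,550 − $67,551 = −$1 applied to largest profit-interest units (Ibarra): Ibarra becomes $25,018.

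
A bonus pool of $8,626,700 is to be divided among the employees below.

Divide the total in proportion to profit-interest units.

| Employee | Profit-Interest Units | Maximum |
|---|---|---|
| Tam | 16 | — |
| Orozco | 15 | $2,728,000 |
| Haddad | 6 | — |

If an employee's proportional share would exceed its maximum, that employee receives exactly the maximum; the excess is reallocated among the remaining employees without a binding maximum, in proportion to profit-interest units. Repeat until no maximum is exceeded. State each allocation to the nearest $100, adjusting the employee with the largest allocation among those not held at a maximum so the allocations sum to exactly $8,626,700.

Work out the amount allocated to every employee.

Tam: $4,290,000 | Orozco: $2,728,000 | Haddad: $1,608,700

Sum of profit-interest units: 37.
Unconstrained shares: Tam 3,730,464.86; Orozco 3,497,310.81; Haddad 1,398,924.32.
Capped: Orozco ($2,728,000); balance $5,898,700 reallocated over remaining profit-interest units 22.
Redistributed shares: Tam 4,289,963.64 → $4,290,000; Haddad 1,608,736.36 → $1,608,700.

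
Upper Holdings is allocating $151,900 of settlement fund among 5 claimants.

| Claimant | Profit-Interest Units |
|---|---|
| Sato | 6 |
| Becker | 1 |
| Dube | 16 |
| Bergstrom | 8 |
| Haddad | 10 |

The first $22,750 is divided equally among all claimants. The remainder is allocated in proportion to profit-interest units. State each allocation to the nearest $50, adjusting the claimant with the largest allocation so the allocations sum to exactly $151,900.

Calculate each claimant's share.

First tranche $22,750 split equally: $4,550 each.
Remainder $129,150 by profit-interest units (total 41): Sato 18,900.00 → $18,900; Becker 3,150.00 → $3,150; Dube 50,400.00 → $50,400; Bergstrom 25,200.00 → $25,200; Haddad 31,500.00 → $31,500.
Totals: Sato $4,550 + $18,900 = $23,450; Becker $4,550 + $3,150 = $7,700; Dube $4,550 + $50,400 = $54,950; Bergstrom $4,550 + $25,200 = $29,750; Haddad $4,550 + $31,500 = $36,050.

Sato: $23,450 · Becker: $7,700 · Dube: $54,950 · Bergstrom: $29,750 · Haddad: $36,050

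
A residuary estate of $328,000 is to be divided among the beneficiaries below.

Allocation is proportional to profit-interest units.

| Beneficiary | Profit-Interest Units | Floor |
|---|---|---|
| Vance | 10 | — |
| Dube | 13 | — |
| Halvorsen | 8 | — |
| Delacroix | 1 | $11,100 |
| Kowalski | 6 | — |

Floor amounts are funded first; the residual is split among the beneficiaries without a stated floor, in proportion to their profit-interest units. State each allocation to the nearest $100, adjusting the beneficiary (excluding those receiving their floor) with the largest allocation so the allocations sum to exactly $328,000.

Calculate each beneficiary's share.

Fund the minimums — Delacroix $11,100. Balance $316,900.
Balance split over remaining profit-interest units 37: Vance 85,648.65 → $85,600; Dube 111,343.24 → $111,300; Halvorsen 68,518.92 → $68,500; Kowalski 51,389.19 → $51,400.
Rounding difference +$100 applied to Dube → $111,400.

Vance: $85,600 · Dube: $111,400 · Halvorsen: $68,500 · Delacroix: $11,100 · Kowalski: $51,400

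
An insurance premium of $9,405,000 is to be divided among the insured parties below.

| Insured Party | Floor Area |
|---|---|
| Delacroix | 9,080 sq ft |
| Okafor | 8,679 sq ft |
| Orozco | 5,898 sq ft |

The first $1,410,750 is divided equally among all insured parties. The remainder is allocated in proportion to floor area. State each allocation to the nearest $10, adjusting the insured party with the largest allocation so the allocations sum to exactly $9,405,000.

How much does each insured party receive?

Delacroix: $3,538,590 | Okafor: $3,403,090 | Orozco: $2,463,320

$1,410,750 shared equally gives $470,250 per insured party.
Remainder $7,994,250 by floor area (total 23,657): Delacroix 3,068,342.99 → $3,068,340; Okafor 2,932,835.77 → $2,932,840; Orozco 1,993,071.25 → $1,993,070.
Totals: Delacroix $470,250 + $3,068,340 = $3,538,590; Okafor $470,250 + $2,932,840 = $3,403,090; Orozco $470,250 + $1,993,070 = $2,463,320.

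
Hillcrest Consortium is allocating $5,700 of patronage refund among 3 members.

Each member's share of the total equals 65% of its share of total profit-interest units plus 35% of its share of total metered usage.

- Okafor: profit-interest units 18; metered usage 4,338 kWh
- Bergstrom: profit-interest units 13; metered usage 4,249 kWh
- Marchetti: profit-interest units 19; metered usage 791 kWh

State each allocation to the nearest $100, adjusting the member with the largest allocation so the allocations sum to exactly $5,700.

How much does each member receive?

Okafor: $2,200 · Bergstrom: $1,900 · Marchetti: $1,600

Profit-interest units total 50; metered usage total 9,378.
Blended shares (65% profit-interest units + 35% metered usage): Okafor 0.3959; Bergstrom 0.3276; Marchetti 0.2765.
Pro-rata amounts: Okafor 2,256.63; Bergstrom 1,867.20; Marchetti 1,576.17.
Rounded to nearest $100: Okafor $2,300; Bergstrom $1,900; Marchetti $1,600. Sum = $5,800.
Difference $5,700 − $5,800 = −$100 applied to largest allocation (Okafor): Okafor becomes $2,200.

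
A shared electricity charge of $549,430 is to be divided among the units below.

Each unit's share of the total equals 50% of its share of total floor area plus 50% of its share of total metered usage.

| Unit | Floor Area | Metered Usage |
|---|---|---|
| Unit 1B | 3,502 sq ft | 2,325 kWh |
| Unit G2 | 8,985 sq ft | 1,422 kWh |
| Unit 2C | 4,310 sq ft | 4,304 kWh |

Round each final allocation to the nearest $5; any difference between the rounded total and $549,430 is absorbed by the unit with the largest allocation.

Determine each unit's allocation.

Floor area total 16,797; metered usage total 8,051.
Blended shares (50% floor area + 50% metered usage): Unit 1B 0.2486; Unit G2 0.3558; Unit 2C 0.3956.
Unrounded shares: Unit 1B 136,608.52; Unit G2 195,470.98; Unit 2C 217,350.50.
After rounding ($5): Unit 1B $136,610; Unit G2 $195,470; Unit 2C $217,350. Sum = $549,430.
Rounded total matches; no reconciliation needed.

Unit 1B: $136,610 · Unit G2: $195,470 · Unit 2C: $217,350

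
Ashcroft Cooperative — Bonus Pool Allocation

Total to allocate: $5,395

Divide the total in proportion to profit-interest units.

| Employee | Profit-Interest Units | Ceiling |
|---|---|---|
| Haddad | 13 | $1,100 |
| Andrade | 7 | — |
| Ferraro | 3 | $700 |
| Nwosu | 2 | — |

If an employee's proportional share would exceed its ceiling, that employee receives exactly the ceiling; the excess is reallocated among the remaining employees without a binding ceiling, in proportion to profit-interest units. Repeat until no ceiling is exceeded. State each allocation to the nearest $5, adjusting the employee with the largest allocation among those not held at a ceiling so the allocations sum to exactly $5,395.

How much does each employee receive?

Haddad: $1,100 | Andrade: $2,795 | Ferraro: $700 | Nwosu: $800

Combined profit-interest units = 25.
Proportional shares (ignoring caps): Haddad 2,805.40; Andrade 1,510.60; Ferraro 647.40; Nwosu 431.60.
Cap binds for Haddad ($1,100); balance $4,295 reallocated over remaining profit-interest units 12.
Cap binds for Ferraro ($700); balance $3,595 reallocated over remaining profit-interest units 9.
Remaining shares: Andrade 2,796.11 → $2,795; Nwosu 798.89 → $800.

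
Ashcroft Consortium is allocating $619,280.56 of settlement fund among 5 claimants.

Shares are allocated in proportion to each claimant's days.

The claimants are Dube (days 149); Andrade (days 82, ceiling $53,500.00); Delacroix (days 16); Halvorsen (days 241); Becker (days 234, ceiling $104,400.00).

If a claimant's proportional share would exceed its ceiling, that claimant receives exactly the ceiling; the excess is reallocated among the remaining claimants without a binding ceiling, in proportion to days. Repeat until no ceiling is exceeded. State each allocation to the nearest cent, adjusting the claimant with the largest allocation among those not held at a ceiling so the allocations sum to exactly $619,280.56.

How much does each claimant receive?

Sum of days: 722.
Unconstrained shares: Dube 127,801.6668; Andrade 70,333.8032; Delacroix 13,723.6689; Halvorsen 206,712.7631; Becker 200,708.6580.
Cap binds for Andrade ($53,500.00), Becker ($104,400.00); remaining pool $461,380.56 reallocated over remaining days 406.
Remaining shares: Dube 169,324.3927 → $169,324.39; Delacroix 18,182.4851 → $18,182.49; Halvorsen 273,873.6822 → $273,873.68.

Dube: $169,324.39 | Andrade: $53,500.00 | Delacroix: $18,182.49 | Halvorsen: $273,873.68 | Becker: $104,400.00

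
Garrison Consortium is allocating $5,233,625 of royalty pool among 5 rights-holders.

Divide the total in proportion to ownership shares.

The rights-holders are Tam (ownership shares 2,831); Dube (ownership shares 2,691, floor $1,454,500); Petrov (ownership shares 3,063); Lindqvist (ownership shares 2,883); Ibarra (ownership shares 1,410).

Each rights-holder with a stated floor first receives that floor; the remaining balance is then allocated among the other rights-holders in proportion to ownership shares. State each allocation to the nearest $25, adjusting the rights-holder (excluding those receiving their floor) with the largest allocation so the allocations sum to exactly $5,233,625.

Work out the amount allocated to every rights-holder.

Guaranteed amounts: Dube $1,454,500. Remaining pool $3,779,125.
Remaining pool split over remaining ownership shares 10,187: Tam 1,050,230.97 → $1,050,225; Petrov 1,136,297.23 → $1,136,300; Lindqvist 1,069,521.68 → $1,069,525; Ibarra 523,075.12 → $523,075.

Tam: $1,050,225; Dube: $1,454,500; Petrov: $1,136,300; Lindqvist: $1,069,525; Ibarra: $523,075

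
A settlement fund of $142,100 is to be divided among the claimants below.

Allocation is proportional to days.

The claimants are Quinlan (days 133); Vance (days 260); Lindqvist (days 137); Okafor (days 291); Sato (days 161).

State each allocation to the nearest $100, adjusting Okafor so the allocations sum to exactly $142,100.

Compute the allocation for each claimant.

Quinlan: $19,200; Vance: $37,600; Lindqvist: $19,800; Okafor: $42,200; Sato: $23,300

Sum of days: 982.
Unrounded shares: Quinlan 133/982 × $142,100 = 19,245.72; Vance 260/982 × $142,100 = 37,623.22; Lindqvist 137/982 × $142,100 = 19,824.54; Okafor 291/982 × $142,100 = 42,109.06; Sato 161/982 × $142,100 = 23,297.45.
After rounding ($100): Quinlan $19,200; Vance $37,600; Lindqvist $19,800; Okafor $42,100; Sato $23,300. Sum = $142,000.
Difference $142,100 − $142,000 = +$100 applied to Okafor: Okafor becomes $42,200.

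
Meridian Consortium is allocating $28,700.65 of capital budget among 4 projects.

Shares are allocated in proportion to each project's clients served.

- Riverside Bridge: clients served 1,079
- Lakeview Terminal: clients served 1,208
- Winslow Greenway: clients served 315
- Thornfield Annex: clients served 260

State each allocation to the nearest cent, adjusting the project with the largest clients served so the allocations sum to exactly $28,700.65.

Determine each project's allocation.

Riverside Bridge: $10,820.41; Lakeview Terminal: $12,114.03; Winslow Greenway: $3,158.88; Thornfield Annex: $2,607.33

Sum of clients served: 1,079 + 1,208 + 315 + 260 = 2,862.
Pro-rata amounts: Riverside Bridge 10,820.4058; Lakeview Terminal 12,114.0410; Winslow Greenway 3,158.8766; Thornfield Annex 2,607.3267.
After rounding (cent): Riverside Bridge $10,820.41; Lakeview Terminal $12,114.04; Winslow Greenway $3,158.88; Thornfield Annex $2,607.33. Sum = $28,700.66.
Difference $28,700.65 − $28,700.66 = −$0.01 applied to largest clients served (Lakeview Terminal): Lakeview Terminal becomes $12,114.03.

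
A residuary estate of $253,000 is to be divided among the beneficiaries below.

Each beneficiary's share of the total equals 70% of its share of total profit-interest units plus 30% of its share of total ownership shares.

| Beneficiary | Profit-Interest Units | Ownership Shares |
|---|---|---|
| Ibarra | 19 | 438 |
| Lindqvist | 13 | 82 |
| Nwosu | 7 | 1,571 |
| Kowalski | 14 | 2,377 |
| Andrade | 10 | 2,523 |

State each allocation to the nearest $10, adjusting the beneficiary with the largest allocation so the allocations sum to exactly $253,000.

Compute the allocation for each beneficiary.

Profit-interest units total 63; ownership shares total 6,991.
Blended shares (70% profit-interest units + 30% ownership shares): Ibarra 0.2299; Lindqvist 0.1480; Nwosu 0.1452; Kowalski 0.2576; Andrade 0.2194.
Pro-rata amounts: Ibarra 58,166.40; Lindqvist 37,434.70; Nwosu 36,733.84; Kowalski 65,162.21; Andrade 55,502.86.
At nearest $10: Ibarra $58,170; Lindqvist $37,430; Nwosu $36,730; Kowalski $65,160; Andrade $55,500. Sum = $252,990.
Difference $253,000 − $252,990 = +$10 applied to largest allocation (Kowalski): Kowalski becomes $65,170.

Ibarra: $58,170; Lindqvist: $37,430; Nwosu: $36,730; Kowalski: $65,170; Andrade: $55,500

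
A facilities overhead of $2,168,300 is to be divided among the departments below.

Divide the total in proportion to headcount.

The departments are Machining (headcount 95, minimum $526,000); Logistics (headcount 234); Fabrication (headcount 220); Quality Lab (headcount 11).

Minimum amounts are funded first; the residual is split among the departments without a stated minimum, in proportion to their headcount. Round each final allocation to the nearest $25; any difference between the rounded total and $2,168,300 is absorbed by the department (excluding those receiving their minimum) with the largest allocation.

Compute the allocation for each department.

Guaranteed amounts: Machining $526,000. Remaining pool $1,642,300.
Remaining pool split over remaining headcount 465: Logistics 826,447.74 → $826,450; Fabrication 777,002.15 → $777,000; Quality Lab 38,850.11 → $38,850.

Machining: $526,000 | Logistics: $826,450 | Fabrication: $777,000 | Quality Lab: $38,850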